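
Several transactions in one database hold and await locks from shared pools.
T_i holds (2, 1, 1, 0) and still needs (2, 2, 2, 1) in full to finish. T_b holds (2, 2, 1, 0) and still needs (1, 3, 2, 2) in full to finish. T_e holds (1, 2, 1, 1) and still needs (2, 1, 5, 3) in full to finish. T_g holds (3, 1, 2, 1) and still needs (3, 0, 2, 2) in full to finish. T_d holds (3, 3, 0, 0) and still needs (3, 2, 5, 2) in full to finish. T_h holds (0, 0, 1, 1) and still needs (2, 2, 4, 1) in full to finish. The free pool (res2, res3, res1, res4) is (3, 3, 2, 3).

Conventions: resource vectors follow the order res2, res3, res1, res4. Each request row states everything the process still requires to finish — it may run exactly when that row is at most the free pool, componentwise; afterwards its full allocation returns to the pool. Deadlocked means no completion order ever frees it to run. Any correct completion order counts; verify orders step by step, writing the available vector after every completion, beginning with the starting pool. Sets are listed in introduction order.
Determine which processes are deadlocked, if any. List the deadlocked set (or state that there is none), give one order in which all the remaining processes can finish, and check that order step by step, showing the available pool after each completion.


No process is deadlocked.
Key observation: starting with T_i, each completion frees enough for the next — no one is permanently blocked.
A valid finishing order for the others: T_i, T_g, T_h, T_d, T_e, T_b. Verifying each step:
  pool = (3, 3, 2, 3)
  T_i needs (2, 2, 2, 1) <= (3, 3, 2, 3) -> finishes; pool += (2, 1, 1, 0) = (5, 4, 3, 3)
  T_g needs (3, 0, 2, 2) <= (5, 4, 3, 3) -> finishes; pool += (3, 1, 2, 1) = (8, 5, 5, 4)
  T_h needs (2, 2, 4, 1) <= (8, 5, 5, 4) -> finishes; pool += (0, 0, 1, 1) = (8, 5, 6, 5)
  T_d needs (3, 2, 5, 2) <= (8, 5, 6, 5) -> finishes; pool += (3, 3, 0, 0) = (11, 8, 6, 5)
  T_e needs (2, 1, 5, 3) <= (11, 8, 6, 5) -> finishes; pool += (1, 2, 1, 1) = (12, 10, 7, 6)
  T_b needs (1, 3, 2, 2) <= (12, 10, 7, 6) -> finishes; pool += (2, 2, 1, 0) = (14, 12, 8, 6)


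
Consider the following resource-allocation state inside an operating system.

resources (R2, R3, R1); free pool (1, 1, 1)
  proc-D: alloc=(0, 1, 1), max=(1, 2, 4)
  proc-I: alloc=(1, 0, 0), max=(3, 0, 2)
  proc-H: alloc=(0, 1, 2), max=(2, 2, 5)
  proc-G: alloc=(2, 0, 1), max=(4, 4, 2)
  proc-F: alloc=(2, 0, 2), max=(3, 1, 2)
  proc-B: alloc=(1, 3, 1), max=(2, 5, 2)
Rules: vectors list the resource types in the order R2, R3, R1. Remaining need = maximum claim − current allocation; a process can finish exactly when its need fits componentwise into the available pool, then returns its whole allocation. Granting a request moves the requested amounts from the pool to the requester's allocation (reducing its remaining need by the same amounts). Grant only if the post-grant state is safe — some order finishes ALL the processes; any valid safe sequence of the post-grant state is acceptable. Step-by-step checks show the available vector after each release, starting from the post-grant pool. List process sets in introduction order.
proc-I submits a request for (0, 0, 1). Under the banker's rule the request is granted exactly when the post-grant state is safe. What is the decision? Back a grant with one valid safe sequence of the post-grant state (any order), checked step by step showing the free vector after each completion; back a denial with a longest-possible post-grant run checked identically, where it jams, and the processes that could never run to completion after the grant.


GRANT — the state after the grant stays safe, e.g. via proc-F, proc-I, proc-H, proc-B, proc-G, proc-D.
Key observation: post-grant, (1, 1, 0) remains, and an order beginning with proc-F completes everyone.
Check on the post-grant state, step by step:
  pool = (1, 1, 0)
  run proc-F (needs (1, 1, 0), free (1, 1, 0)); after release of (2, 0, 2) the pool is (3, 1, 2)
  run proc-I (needs (2, 0, 1), free (3, 1, 2)); after release of (1, 0, 1) the pool is (4, 1, 3)
  run proc-H (needs (2, 1, 3), free (4, 1, 3)); after release of (0, 1, 2) the pool is (4, 2, 5)
  run proc-B (needs (1, 2, 1), free (4, 2, 5)); after release of (1, 3, 1) the pool is (5, 5, 6)
  run proc-G (needs (2, 4, 1), free (5, 5, 6)); after release of (2, 0, 1) the pool is (7, 5, 7)
  run proc-D (needs (1, 1, 3), free (7, 5, 7)); after release of (0, 1, 1) the pool is (7, 6, 8)


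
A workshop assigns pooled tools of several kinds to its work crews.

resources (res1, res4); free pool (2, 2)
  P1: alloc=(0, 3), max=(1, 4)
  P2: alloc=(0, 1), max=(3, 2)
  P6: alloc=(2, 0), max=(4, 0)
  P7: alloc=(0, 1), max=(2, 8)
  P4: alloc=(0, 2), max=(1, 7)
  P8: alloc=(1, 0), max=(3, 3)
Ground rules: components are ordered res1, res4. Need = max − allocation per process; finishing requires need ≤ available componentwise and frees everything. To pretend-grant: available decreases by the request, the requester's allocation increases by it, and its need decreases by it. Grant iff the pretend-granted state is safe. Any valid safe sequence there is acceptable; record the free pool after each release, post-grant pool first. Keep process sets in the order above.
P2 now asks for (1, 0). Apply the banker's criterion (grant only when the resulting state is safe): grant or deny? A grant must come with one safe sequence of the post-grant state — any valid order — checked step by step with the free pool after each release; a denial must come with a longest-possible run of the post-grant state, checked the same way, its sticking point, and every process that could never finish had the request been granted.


DENY: after the grant no complete ordering would exist.
Key observation: even finishing P1, P4 leaves just (1, 7) free — too little res1 for any of the remaining processes.
After a pretend grant, a maximal execution: P1, P4 — then nothing else fits. Verifying each step:
  pool = (1, 2)
  P1 needs (1, 1) <= (1, 2) -> finishes; pool += (0, 3) = (1, 5)
  P4 needs (1, 5) <= (1, 5) -> finishes; pool += (0, 2) = (1, 7)
  P2 still needs (2, 1) but only (1, 7) is free — short on res1
  P6 still needs (2, 0) but only (1, 7) is free — short on res1
  P7 still needs (2, 7) but only (1, 7) is free — short on res1
  P8 still needs (2, 3) but only (1, 7) is free — short on res1
Processes that could never finish after the grant: P2, P6, P7 and P8.


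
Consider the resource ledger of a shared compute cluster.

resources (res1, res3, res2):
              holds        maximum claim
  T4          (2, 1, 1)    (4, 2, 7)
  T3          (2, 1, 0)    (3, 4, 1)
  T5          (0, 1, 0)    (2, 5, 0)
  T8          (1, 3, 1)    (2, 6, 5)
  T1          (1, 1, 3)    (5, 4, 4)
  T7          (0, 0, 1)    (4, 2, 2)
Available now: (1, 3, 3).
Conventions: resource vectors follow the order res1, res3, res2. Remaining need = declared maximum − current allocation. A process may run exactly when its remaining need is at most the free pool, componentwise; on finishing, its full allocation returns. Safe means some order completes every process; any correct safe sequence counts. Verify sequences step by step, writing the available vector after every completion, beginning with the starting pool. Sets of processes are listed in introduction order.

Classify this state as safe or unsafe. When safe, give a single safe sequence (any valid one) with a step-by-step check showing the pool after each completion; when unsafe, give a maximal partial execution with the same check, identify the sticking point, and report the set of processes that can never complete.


UNSAFE — no complete ordering exists.
Key observation: after T3, T5 the pool peaks at (3, 5, 3), and each blocked process is short somewhere: T4 on res2; T8 on res2; T1 on res1; T7 on res1.
Going as far as possible: T3, T5; after that, nothing fits. Verifying each step:
  pool = (1, 3, 3)
  T3 needs (1, 3, 1) <= (1, 3, 3) -> finishes; pool += (2, 1, 0) = (3, 4, 3)
  T5 needs (2, 4, 0) <= (3, 4, 3) -> finishes; pool += (0, 1, 0) = (3, 5, 3)
  T4 cannot run: need (2, 1, 6) vs free (3, 5, 3) (insufficient res2)
  T8 cannot run: need (1, 3, 4) vs free (3, 5, 3) (insufficient res2)
  T1 cannot run: need (4, 3, 1) vs free (3, 5, 3) (insufficient res1)
  T7 cannot run: need (4, 2, 1) vs free (3, 5, 3) (insufficient res1)
Processes that can never finish: T4, T8, T1 and T7.


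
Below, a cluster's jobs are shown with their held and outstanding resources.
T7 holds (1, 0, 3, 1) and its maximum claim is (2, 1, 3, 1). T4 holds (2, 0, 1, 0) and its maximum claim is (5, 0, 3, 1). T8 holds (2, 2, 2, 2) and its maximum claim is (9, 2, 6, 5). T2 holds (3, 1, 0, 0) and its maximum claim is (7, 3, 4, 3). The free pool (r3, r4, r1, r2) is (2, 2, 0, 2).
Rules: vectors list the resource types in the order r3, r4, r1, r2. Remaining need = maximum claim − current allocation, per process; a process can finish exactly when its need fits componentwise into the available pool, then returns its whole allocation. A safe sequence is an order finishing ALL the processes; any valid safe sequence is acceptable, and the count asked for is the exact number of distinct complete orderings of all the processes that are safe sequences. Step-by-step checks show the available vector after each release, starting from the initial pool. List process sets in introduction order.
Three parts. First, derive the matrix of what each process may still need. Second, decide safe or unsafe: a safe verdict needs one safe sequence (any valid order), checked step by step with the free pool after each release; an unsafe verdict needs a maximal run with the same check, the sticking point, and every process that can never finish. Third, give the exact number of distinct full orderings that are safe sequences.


(1) Remaining need (order r3, r4, r1, r2):
  T7: (1, 1, 0, 0)
  T4: (3, 0, 2, 1)
  T8: (7, 0, 4, 3)
  T2: (4, 2, 4, 3)
(2) SAFE. One safe sequence: T7, T4, T2, T8.
Key observation: T4 marks the first exact bind of the order: its need (3, 0, 2, 1) fits the free (3, 2, 3, 3) with zero slack on a requested resource.
Step-by-step check:
  pool = (2, 2, 0, 2)
  T7: need (1, 1, 0, 0) fits (2, 2, 0, 2); releases (1, 0, 3, 1), pool now (3, 2, 3, 3)
  T4: need (3, 0, 2, 1) fits (3, 2, 3, 3); releases (2, 0, 1, 0), pool now (5, 2, 4, 3)
  T2: need (4, 2, 4, 3) fits (5, 2, 4, 3); releases (3, 1, 0, 0), pool now (8, 3, 4, 3)
  T8: need (7, 0, 4, 3) fits (8, 3, 4, 3); releases (2, 2, 2, 2), pool now (10, 5, 6, 5)
(3) Precisely 1 of the possible complete orderings is a safe sequence.


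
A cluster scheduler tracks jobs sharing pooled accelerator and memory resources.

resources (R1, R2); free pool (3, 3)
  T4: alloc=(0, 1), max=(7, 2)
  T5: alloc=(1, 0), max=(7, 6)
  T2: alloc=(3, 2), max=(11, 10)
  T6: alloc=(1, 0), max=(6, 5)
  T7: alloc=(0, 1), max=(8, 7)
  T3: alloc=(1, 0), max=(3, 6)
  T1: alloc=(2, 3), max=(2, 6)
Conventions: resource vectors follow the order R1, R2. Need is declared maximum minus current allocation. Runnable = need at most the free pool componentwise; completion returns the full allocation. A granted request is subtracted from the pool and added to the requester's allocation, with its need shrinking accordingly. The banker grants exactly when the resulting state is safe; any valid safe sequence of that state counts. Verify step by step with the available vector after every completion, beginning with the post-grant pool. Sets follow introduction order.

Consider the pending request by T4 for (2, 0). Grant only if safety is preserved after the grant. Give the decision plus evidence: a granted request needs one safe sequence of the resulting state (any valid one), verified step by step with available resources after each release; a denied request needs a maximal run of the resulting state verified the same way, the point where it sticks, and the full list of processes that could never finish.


DENY: after the grant no complete ordering would exist.
Key observation: once T1, T3 finish, the pool peaks at (4, 6) — and every remaining process still needs more R1 than that.
Pretend the grant happened; the run T1, T3 goes as far as possible. Check, step by step:
  pool = (1, 3)
  run T1 (needs (0, 3), free (1, 3)); after release of (2, 3) the pool is (3, 6)
  run T3 (needs (2, 6), free (3, 6)); after release of (1, 0) the pool is (4, 6)
  blocked: T4 wants (5, 1), pool (4, 6) — not enough R1
  blocked: T5 wants (6, 6), pool (4, 6) — not enough R1
  blocked: T2 wants (8, 8), pool (4, 6) — not enough R1 and R2
  blocked: T6 wants (5, 5), pool (4, 6) — not enough R1
  blocked: T7 wants (8, 6), pool (4, 6) — not enough R1
Processes that could never finish after the grant: T4, T5, T2, T6 and T7.


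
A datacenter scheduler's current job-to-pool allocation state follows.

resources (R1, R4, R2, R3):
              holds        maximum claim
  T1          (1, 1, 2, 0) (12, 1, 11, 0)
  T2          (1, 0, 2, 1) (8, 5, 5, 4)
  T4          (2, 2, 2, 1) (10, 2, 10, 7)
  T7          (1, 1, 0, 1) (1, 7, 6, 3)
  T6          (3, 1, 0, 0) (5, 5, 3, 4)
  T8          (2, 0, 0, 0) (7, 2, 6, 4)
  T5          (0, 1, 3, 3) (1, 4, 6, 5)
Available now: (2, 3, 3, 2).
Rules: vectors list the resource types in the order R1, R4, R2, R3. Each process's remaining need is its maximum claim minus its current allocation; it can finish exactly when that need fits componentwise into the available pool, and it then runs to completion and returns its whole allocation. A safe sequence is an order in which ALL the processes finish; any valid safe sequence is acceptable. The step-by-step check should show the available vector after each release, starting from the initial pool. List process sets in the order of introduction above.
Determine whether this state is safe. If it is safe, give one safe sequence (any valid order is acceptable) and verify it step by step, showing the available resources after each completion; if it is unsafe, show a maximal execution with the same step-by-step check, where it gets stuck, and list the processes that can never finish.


SAFE. One safe sequence: T5, T6, T8, T2, T4, T7, T1.
Key observation: T5 marks the first exact bind of the order: its need (1, 3, 3, 2) fits the free (2, 3, 3, 2) with zero slack on a requested resource.
Walking it through:
  pool = (2, 3, 3, 2)
  run T5 (needs (1, 3, 3, 2), free (2, 3, 3, 2)); after release of (0, 1, 3, 3) the pool is (2, 4, 6, 5)
  run T6 (needs (2, 4, 3, 4), free (2, 4, 6, 5)); after release of (3, 1, 0, 0) the pool is (5, 5, 6, 5)
  run T8 (needs (5, 2, 6, 4), free (5, 5, 6, 5)); after release of (2, 0, 0, 0) the pool is (7, 5, 6, 5)
  run T2 (needs (7, 5, 3, 3), free (7, 5, 6, 5)); after release of (1, 0, 2, 1) the pool is (8, 5, 8, 6)
  run T4 (needs (8, 0, 8, 6), free (8, 5, 8, 6)); after release of (2, 2, 2, 1) the pool is (10, 7, 10, 7)
  run T7 (needs (0, 6, 6, 2), free (10, 7, 10, 7)); after release of (1, 1, 0, 1) the pool is (11, 8, 10, 8)
  run T1 (needs (11, 0, 9, 0), free (11, 8, 10, 8)); after release of (1, 1, 2, 0) the pool is (12, 9, 12, 8)


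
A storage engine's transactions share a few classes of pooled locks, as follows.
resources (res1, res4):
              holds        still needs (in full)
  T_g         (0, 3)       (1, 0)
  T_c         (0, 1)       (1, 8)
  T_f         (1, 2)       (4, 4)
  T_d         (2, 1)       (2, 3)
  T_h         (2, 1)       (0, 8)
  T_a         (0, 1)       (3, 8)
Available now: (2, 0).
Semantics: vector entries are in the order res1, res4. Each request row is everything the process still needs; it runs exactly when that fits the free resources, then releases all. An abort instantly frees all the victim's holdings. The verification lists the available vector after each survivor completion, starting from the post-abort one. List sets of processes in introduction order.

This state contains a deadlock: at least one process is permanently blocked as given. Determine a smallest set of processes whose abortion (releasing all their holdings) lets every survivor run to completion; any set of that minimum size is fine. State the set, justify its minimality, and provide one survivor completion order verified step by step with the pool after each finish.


Minimum abort set: T_h and T_a.
Key observation: before aborting T_h and T_a, T_c was permanently blocked — no order could ever run it; afterwards it completes at step 4.
No one abort is enough; case by case: T_g alone leaves T_c blocked (short on res4); T_c alone leaves T_h blocked (short on res4); T_f alone leaves T_c blocked (short on res4); T_d alone leaves T_c blocked (short on res4); T_h alone leaves T_c blocked (short on res4); T_a alone leaves T_c blocked (short on res4).
Survivors finish in the order: T_g, T_d, T_f, T_c. Step-by-step check (pool after the aborts first):
  pool = (4, 2)
  run T_g (needs (1, 0), free (4, 2)); after release of (0, 3) the pool is (4, 5)
  run T_d (needs (2, 3), free (4, 5)); after release of (2, 1) the pool is (6, 6)
  run T_f (needs (4, 4), free (6, 6)); after release of (1, 2) the pool is (7, 8)
  run T_c (needs (1, 8), free (7, 8)); after release of (0, 1) the pool is (7, 9)


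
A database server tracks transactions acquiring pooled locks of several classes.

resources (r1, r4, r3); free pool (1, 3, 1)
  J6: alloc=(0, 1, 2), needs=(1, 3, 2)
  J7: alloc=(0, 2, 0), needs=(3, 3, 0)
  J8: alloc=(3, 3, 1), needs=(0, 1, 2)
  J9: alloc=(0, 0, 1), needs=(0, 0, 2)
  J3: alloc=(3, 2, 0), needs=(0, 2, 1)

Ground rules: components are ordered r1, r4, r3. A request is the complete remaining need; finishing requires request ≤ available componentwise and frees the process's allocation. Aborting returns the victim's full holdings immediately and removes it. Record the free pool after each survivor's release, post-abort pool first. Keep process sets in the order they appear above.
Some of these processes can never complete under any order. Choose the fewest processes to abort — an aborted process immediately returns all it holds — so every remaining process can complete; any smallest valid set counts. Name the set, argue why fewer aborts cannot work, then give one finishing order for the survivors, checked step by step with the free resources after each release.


The answer: abort J8.
Key observation: J9 was stuck for good until J8 gave back (3, 3, 1); in the order shown it finishes at step 2.
Why nothing smaller works: aborting no one leaves the state deadlocked as given.
Survivors finish in the order: J7, J9, J6, J3. Check, step by step (pool after the aborts first):
  pool = (4, 6, 2)
  J7: need (3, 3, 0) fits (4, 6, 2); releases (0, 2, 0), pool now (4, 8, 2)
  J9: need (0, 0, 2) fits (4, 8, 2); releases (0, 0, 1), pool now (4, 8, 3)
  J6: need (1, 3, 2) fits (4, 8, 3); releases (0, 1, 2), pool now (4, 9, 5)
  J3: need (0, 2, 1) fits (4, 9, 5); releases (3, 2, 0), pool now (7, 11, 5)


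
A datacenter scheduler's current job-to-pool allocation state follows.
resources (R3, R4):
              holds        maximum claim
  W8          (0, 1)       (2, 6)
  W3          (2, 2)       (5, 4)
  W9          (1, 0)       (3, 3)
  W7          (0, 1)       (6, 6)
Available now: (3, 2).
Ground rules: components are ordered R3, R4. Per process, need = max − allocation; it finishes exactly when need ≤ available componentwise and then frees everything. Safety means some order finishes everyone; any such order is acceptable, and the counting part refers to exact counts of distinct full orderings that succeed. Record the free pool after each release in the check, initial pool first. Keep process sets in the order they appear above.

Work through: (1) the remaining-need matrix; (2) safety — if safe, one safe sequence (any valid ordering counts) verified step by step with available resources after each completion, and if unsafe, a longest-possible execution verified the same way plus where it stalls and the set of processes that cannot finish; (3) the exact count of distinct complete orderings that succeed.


(1) Need matrix, components ordered R3, R4:
  W8: (2, 5)
  W3: (3, 2)
  W9: (2, 3)
  W7: (6, 5)
(2) UNSAFE.
Key observation: W3, W9 can finish, but then (6, 4) is all there is, and the blocked group's R4 demands exceed it.
A maximal execution: W3, W9 — then nothing else fits. Step-by-step check:
  pool = (3, 2)
  run W3 (needs (3, 2), free (3, 2)); after release of (2, 2) the pool is (5, 4)
  run W9 (needs (2, 3), free (5, 4)); after release of (1, 0) the pool is (6, 4)
  blocked: W8 wants (2, 5), pool (6, 4) — not enough R4
  blocked: W7 wants (6, 5), pool (6, 4) — not enough R4
Permanently blocked: W8 and W7.
(3) The exact count: 0 of the possible complete orderings are safe sequences.


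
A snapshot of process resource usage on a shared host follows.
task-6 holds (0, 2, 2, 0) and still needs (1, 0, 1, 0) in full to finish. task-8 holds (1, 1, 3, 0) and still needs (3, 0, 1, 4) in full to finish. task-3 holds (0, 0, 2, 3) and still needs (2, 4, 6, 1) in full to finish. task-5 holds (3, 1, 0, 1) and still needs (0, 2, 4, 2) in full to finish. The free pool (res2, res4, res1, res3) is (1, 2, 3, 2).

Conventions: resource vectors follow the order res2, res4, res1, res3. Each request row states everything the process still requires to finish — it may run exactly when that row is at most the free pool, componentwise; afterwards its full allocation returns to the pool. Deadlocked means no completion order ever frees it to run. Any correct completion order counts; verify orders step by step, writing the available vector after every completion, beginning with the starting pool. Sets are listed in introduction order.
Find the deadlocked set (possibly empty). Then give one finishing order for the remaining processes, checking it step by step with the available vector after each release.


The deadlocked set is task-8 and task-3.
Key observation: after task-6, task-5 the pool peaks at (4, 5, 5, 3), and each blocked process is short somewhere: task-8 on res3; task-3 on res1.
One completion order for the rest: task-6, task-5. Step-by-step check:
  pool = (1, 2, 3, 2)
  task-6: need (1, 0, 1, 0) fits (1, 2, 3, 2); releases (0, 2, 2, 0), pool now (1, 4, 5, 2)
  task-5: need (0, 2, 4, 2) fits (1, 4, 5, 2); releases (3, 1, 0, 1), pool now (4, 5, 5, 3)
The blocked processes can never fit:
  blocked: task-8 wants (3, 0, 1, 4), pool (4, 5, 5, 3) — not enough res3
  blocked: task-3 wants (2, 4, 6, 1), pool (4, 5, 5, 3) — not enough res1


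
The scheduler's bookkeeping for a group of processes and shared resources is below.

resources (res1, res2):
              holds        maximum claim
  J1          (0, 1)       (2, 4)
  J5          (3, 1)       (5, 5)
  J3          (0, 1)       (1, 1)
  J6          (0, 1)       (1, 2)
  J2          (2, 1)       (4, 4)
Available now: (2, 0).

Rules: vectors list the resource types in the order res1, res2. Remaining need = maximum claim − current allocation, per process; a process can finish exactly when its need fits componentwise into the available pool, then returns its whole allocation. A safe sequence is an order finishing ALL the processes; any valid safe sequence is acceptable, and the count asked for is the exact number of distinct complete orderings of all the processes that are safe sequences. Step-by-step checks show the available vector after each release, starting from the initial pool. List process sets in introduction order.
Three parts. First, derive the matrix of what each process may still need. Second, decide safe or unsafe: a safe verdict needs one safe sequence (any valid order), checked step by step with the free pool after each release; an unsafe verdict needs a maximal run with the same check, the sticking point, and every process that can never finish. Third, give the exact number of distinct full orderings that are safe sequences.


(1) Need matrix, components ordered res1, res2:
  J1: (2, 3)
  J5: (2, 4)
  J3: (1, 0)
  J6: (1, 1)
  J2: (2, 3)
(2) UNSAFE.
Key observation: even finishing J3, J6 leaves just (2, 2) free — too little res2 for any of the remaining processes.
Going as far as possible: J3, J6; after that, nothing fits. Step-by-step check:
  pool = (2, 0)
  J3: need (1, 0) fits (2, 0); releases (0, 1), pool now (2, 1)
  J6: need (1, 1) fits (2, 1); releases (0, 1), pool now (2, 2)
  blocked: J1 wants (2, 3), pool (2, 2) — not enough res2
  blocked: J5 wants (2, 4), pool (2, 2) — not enough res2
  blocked: J2 wants (2, 3), pool (2, 2) — not enough res2
Permanently blocked: J1, J5 and J2.
(3) The exact count: 0 of the possible complete orderings are safe sequences.


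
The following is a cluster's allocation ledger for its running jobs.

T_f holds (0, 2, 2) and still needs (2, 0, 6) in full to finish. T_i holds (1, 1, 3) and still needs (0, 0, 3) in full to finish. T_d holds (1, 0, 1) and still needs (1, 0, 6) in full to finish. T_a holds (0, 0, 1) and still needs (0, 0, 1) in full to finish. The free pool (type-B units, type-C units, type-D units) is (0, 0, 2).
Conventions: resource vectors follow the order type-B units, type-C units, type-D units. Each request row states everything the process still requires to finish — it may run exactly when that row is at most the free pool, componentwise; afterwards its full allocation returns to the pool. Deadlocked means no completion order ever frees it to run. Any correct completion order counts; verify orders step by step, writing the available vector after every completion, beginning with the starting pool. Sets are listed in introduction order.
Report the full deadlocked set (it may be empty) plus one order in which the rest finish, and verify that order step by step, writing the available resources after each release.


Nothing here is deadlocked.
Key observation: T_a fits the free pool immediately, and its release cascades until everyone finishes.
The rest can finish in the order T_a, T_i, T_d, T_f. Walking it through:
  pool = (0, 0, 2)
  run T_a (needs (0, 0, 1), free (0, 0, 2)); after release of (0, 0, 1) the pool is (0, 0, 3)
  run T_i (needs (0, 0, 3), free (0, 0, 3)); after release of (1, 1, 3) the pool is (1, 1, 6)
  run T_d (needs (1, 0, 6), free (1, 1, 6)); after release of (1, 0, 1) the pool is (2, 1, 7)
  run T_f (needs (2, 0, 6), free (2, 1, 7)); after release of (0, 2, 2) the pool is (2, 3, 9)


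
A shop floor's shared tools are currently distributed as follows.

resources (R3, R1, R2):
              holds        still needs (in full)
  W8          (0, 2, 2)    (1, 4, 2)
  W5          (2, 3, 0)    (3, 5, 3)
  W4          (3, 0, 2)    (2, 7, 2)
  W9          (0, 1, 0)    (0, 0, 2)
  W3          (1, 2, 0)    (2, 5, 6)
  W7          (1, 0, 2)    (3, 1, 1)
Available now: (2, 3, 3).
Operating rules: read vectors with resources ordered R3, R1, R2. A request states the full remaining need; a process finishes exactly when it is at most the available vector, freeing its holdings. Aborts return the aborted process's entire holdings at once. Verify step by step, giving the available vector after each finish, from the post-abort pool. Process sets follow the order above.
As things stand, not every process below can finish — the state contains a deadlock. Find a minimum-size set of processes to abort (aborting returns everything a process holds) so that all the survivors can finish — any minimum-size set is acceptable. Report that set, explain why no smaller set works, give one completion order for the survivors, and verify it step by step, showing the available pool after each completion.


Abort W4.
Key observation: the returned (3, 0, 2) from W4 is what brings W7 — unrunnable before, under any order — into play at step 2.
Minimality: the empty abort set fails — the state is deadlocked as it stands.
The survivors complete as W9, W7, W8, W3, W5. Step-by-step check (starting from the post-abort pool):
  pool = (5, 3, 5)
  W9: need (0, 0, 2) fits (5, 3, 5); releases (0, 1, 0), pool now (5, 4, 5)
  W7: need (3, 1, 1) fits (5, 4, 5); releases (1, 0, 2), pool now (6, 4, 7)
  W8: need (1, 4, 2) fits (6, 4, 7); releases (0, 2, 2), pool now (6, 6, 9)
  W3: need (2, 5, 6) fits (6, 6, 9); releases (1, 2, 0), pool now (7, 8, 9)
  W5: need (3, 5, 3) fits (7, 8, 9); releases (2, 3, 0), pool now (9, 11, 9)


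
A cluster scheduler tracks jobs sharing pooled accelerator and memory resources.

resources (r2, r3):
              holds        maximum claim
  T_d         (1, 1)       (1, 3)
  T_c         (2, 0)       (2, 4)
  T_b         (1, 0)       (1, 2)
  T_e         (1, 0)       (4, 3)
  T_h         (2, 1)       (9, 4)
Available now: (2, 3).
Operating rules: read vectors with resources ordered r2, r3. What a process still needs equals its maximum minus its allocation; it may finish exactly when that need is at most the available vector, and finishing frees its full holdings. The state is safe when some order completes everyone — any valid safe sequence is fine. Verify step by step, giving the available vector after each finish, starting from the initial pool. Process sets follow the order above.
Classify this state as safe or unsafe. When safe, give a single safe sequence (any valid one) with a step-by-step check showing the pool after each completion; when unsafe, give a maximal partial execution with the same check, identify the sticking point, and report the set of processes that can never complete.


SAFE, for example via the order T_d, T_c, T_b, T_e, T_h.
Key observation: the first exact fit in this order is T_c — it needs (0, 4) with (3, 4) free, meeting a requested resource to the last unit.
Walking it through:
  pool = (2, 3)
  run T_d (needs (0, 2), free (2, 3)); after release of (1, 1) the pool is (3, 4)
  run T_c (needs (0, 4), free (3, 4)); after release of (2, 0) the pool is (5, 4)
  run T_b (needs (0, 2), free (5, 4)); after release of (1, 0) the pool is (6, 4)
  run T_e (needs (3, 3), free (6, 4)); after release of (1, 0) the pool is (7, 4)
  run T_h (needs (7, 3), free (7, 4)); after release of (2, 1) the pool is (9, 5)


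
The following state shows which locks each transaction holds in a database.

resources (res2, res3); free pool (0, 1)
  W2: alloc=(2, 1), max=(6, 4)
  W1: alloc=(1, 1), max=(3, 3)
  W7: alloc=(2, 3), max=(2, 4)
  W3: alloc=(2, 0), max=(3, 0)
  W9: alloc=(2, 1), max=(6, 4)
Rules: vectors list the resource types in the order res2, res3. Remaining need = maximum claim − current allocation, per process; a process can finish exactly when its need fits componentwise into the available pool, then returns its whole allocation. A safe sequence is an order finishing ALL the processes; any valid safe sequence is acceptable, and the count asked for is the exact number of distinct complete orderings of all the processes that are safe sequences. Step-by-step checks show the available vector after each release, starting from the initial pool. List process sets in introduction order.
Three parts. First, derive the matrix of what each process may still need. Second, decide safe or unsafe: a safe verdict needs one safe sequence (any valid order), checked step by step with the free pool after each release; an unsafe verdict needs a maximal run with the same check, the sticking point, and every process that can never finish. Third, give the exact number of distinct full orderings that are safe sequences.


(1) Outstanding need per process (order res2, res3):
  W2: (4, 3)
  W1: (2, 2)
  W7: (0, 1)
  W3: (1, 0)
  W9: (4, 3)
(2) SAFE, for example via the order W7, W1, W3, W9, W2.
Key observation: at W7 the run first touches a limit — (0, 1) against (0, 1), exact on a resource it actually requests.
Step-by-step check:
  pool = (0, 1)
  run W7 (needs (0, 1), free (0, 1)); after release of (2, 3) the pool is (2, 4)
  run W1 (needs (2, 2), free (2, 4)); after release of (1, 1) the pool is (3, 5)
  run W3 (needs (1, 0), free (3, 5)); after release of (2, 0) the pool is (5, 5)
  run W9 (needs (4, 3), free (5, 5)); after release of (2, 1) the pool is (7, 6)
  run W2 (needs (4, 3), free (7, 6)); after release of (2, 1) the pool is (9, 7)
(3) Exactly 8 of the possible complete orderings are safe sequences.


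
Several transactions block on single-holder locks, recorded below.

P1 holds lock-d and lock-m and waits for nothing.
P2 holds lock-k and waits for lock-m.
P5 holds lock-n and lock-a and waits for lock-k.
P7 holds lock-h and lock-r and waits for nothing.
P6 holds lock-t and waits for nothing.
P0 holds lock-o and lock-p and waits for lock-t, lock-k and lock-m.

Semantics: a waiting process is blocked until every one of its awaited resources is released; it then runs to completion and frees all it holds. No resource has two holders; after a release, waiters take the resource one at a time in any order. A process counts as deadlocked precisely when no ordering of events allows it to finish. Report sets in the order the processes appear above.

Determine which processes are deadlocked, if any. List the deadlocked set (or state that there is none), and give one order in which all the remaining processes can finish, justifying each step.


No process is deadlocked.
Key observation: the waits form no ring: some process can always run, and its releases unblock the others one by one.
One completion order for the rest: P6, P1, P2, P0, P5, P7.
Verifying each step:
  run P6 (it waits on nothing); releases lock-t
  run P1 (it waits on nothing); releases lock-d and lock-m
  run P2 (all its waits — lock-m — are resolved); releases lock-k
  run P0 (all its waits — lock-t, lock-k and lock-m — are resolved); releases lock-o and lock-p
  run P5 (all its waits — lock-k — are resolved); releases lock-n and lock-a
  run P7 (it waits on nothing); releases lock-h and lock-r


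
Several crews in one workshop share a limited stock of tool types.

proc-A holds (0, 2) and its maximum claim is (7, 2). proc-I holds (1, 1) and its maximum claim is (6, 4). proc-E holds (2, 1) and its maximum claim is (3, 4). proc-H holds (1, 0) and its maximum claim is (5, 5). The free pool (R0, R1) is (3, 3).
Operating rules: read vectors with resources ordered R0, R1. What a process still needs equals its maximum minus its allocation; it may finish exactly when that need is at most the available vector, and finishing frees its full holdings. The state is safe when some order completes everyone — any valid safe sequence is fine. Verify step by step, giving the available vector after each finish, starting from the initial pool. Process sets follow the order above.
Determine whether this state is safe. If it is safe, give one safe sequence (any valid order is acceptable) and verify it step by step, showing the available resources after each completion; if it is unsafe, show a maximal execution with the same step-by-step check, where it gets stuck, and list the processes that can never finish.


SAFE. One safe sequence: proc-E, proc-I, proc-H, proc-A.
Key observation: proc-E is the earliest step where a requested resource binds exactly: need (1, 3), pool (3, 3) at its turn.
Check, step by step:
  pool = (3, 3)
  proc-E needs (1, 3) <= (3, 3) -> finishes; pool += (2, 1) = (5, 4)
  proc-I needs (5, 3) <= (5, 4) -> finishes; pool += (1, 1) = (6, 5)
  proc-H needs (4, 5) <= (6, 5) -> finishes; pool += (1, 0) = (7, 5)
  proc-A needs (7, 0) <= (7, 5) -> finishes; pool += (0, 2) = (7, 7)


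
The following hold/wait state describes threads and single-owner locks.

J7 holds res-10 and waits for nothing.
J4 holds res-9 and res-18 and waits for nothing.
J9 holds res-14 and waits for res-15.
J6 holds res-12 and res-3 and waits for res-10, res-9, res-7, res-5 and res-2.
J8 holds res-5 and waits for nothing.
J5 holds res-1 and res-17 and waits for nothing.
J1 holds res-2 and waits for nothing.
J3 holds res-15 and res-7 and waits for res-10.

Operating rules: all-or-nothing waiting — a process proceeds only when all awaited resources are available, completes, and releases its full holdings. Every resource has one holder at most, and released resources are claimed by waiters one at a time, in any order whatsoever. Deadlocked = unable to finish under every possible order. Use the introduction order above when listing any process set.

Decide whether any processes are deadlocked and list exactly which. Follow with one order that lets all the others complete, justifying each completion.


No process is deadlocked.
Key observation: the waits form no ring: some process can always run, and its releases unblock the others one by one.
A valid finishing order for the others: J7, J8, J1, J4, J5, J3, J6, J9.
Step-by-step check:
  J7: no waits; runs immediately, freeing res-10
  J8: no waits; runs immediately, freeing res-5
  J1: no waits; runs immediately, freeing res-2
  J4: no waits; runs immediately, freeing res-9 and res-18
  J5: no waits; runs immediately, freeing res-1 and res-17
  J3 waits on res-10 — all released -> runs and releases res-15 and res-7
  J6 waits on res-10, res-9, res-7, res-5 and res-2 — all released -> runs and releases res-12 and res-3
  J9 waits on res-15 — all released -> runs and releases res-14


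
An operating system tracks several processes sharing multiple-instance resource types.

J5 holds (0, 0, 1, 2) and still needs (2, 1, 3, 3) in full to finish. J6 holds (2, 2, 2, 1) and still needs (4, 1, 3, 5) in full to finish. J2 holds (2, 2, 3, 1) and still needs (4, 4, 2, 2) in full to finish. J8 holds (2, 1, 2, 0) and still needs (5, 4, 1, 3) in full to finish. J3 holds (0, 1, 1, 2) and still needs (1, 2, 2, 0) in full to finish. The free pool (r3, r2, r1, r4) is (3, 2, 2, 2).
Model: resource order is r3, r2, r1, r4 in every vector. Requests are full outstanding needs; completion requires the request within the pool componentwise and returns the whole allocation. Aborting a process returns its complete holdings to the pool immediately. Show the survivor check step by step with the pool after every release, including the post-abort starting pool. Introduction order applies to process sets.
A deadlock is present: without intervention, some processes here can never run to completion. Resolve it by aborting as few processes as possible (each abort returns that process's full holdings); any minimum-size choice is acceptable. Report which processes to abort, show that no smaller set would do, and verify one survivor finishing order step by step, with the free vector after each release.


Abort J6.
Key observation: before aborting J6, J2 was permanently blocked — no order could ever run it; afterwards it completes at step 3.
No smaller set exists: with zero aborts the deadlock remains.
One survivor order: J5, J3, J2, J8. Step-by-step check (post-abort pool first):
  pool = (5, 4, 4, 3)
  J5 needs (2, 1, 3, 3) <= (5, 4, 4, 3) -> finishes; pool += (0, 0, 1, 2) = (5, 4, 5, 5)
  J3 needs (1, 2, 2, 0) <= (5, 4, 5, 5) -> finishes; pool += (0, 1, 1, 2) = (5, 5, 6, 7)
  J2 needs (4, 4, 2, 2) <= (5, 5, 6, 7) -> finishes; pool += (2, 2, 3, 1) = (7, 7, 9, 8)
  J8 needs (5, 4, 1, 3) <= (7, 7, 9, 8) -> finishes; pool += (2, 1, 2, 0) = (9, 8, 11, 8)


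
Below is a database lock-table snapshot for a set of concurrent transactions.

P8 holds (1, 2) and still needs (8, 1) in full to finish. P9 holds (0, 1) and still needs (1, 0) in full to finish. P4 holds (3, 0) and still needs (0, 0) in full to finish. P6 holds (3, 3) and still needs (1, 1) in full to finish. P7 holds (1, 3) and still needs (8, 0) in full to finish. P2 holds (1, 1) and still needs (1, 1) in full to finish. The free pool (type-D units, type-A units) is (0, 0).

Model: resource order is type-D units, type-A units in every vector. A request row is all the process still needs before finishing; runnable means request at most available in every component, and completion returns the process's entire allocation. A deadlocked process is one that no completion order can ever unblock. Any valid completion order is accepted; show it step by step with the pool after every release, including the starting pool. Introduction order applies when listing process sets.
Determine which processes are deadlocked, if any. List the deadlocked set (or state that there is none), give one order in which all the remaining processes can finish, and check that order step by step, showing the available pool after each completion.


Deadlocked: P8 and P7.
Key observation: the pool after P4, P9, P2, P6 is (7, 5); every surviving request exceeds it in type-D units, so progress ends there.
One completion order for the rest: P4, P9, P2, P6. Verifying each step:
  pool = (0, 0)
  P4 needs (0, 0) <= (0, 0) -> finishes; pool += (3, 0) = (3, 0)
  P9 needs (1, 0) <= (3, 0) -> finishes; pool += (0, 1) = (3, 1)
  P2 needs (1, 1) <= (3, 1) -> finishes; pool += (1, 1) = (4, 2)
  P6 needs (1, 1) <= (4, 2) -> finishes; pool += (3, 3) = (7, 5)
The stuck group stays short no matter what:
  P8 still needs (8, 1) but only (7, 5) is free — short on type-D units
  P7 still needs (8, 0) but only (7, 5) is free — short on type-D units
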